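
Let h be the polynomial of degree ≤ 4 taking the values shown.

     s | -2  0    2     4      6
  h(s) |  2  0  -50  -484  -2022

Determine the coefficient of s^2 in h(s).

-2

Write h(s) = as^4 + bs^3 + cs^2 + ds + e. Substituting each data point gives a linear system:
  16a - 8b + 4c - 2d + e = 2
  e = 0
  16a + 8b + 4c + 2d + e = -50
  256a + 64b + 16c + 4d + e = -484
  1296a + 216b + 36c + 6d + e = -2022
Solving the system yields a = -1, b = -3, c = -2, d = -1, e = 0.
So h(s) = -s⁴ - 3s³ - 2s² - s.
The coefficient of s^2 is -2.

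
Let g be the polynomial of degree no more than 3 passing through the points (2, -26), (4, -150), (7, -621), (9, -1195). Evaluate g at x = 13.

Write g(x) = ax^3 + bx^2 + cx + d. Substituting each data point gives a linear system:
  8a + 4b + 2c + d = -26
  64a + 16b + 4c + d = -150
  343a + 49b + 7c + d = -621
  729a + 81b + 9c + d = -1195
Solving the system yields a = -1, b = -6, c = 2, d = 2.
So g(x) = -x^3 - 6x^2 + 2x + 2.
Then g(13) = -3183.

-3183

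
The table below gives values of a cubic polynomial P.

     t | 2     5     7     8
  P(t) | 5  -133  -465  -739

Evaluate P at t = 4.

-51

Write P(t) = at^3 + bt^2 + ct + d. Substituting each data point gives a linear system:
  8a + 4b + 2c + d = 5
  125a + 25b + 5c + d = -133
  343a + 49b + 7c + d = -465
  512a + 64b + 8c + d = -739
Solving the system yields a = -2, b = 4, c = 4, d = -3.
So P(t) = -2t^3 + 4t^2 + 4t - 3.
Then P(4) = -51.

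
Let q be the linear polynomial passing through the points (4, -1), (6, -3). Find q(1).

2

Using the Lagrange interpolation formula with nodes 4, 6:
  L_0(n) = (n - 6) / -2
  L_1(n) = (n - 4) / 2
Then q(n) = -1·L_0(n) - 3·L_1(n).
Expanding and collecting terms gives q(n) = -n + 3.
Evaluating at n = 1: q(1) = 2.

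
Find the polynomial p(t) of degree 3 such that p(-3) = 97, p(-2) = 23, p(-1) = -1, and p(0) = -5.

Write p(t) = at^3 + bt^2 + ct + d. Substituting each data point gives a linear system:
  -27a + 9b - 3c + d = 97
  -8a + 4b - 2c + d = 23
  -a + b - c + d = -1
  d = -5
Solving the system yields a = -5, b = -5, c = -4, d = -5.
So p(t) = -5t³ - 5t² - 4t - 5.
Check: p(-3) = 97. ✓

p(t) = -5t^3 - 5t^2 - 4t - 5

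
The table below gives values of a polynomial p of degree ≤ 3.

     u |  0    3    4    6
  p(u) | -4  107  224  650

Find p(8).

Using the Lagrange interpolation formula with nodes 0, 3, 4, 6:
  L_0(u) = (u - 3)(u - 4)(u - 6) / -72
  L_1(u) = u(u - 4)(u - 6) / 9
  L_2(u) = u(u - 3)(u - 6) / -8
  L_3(u) = u(u - 3)(u - 4) / 36
Then p(u) = -4·L_0(u) + 107·L_1(u) + 224·L_2(u) + 650·L_3(u).
Expanding and collecting terms gives p(u) = 2u³ + 6u² + u - 4.
Evaluating at u = 8: p(8) = 1412.

1412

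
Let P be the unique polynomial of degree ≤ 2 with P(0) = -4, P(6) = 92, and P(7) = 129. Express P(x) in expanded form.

Using the Lagrange interpolation formula with nodes 0, 6, 7:
  L_0(x) = (x - 6)(x - 7) / 42
  L_1(x) = x(x - 7) / -6
  L_2(x) = x(x - 6) / 7
Then P(x) = -4·L_0(x) + 92·L_1(x) + 129·L_2(x).
Expanding and collecting terms gives P(x) = 3x² - 2x - 4.
Check: P(7) = 129. ✓

P(x) = 3x^2 - 2x - 4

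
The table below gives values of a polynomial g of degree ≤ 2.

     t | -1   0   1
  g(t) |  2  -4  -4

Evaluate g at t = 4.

32

Write g(t) = at^2 + bt + c. Substituting each data point gives a linear system:
  a - b + c = 2
  c = -4
  a + b + c = -4
Solving the system yields a = 3, b = -3, c = -4.
So g(t) = 3t^2 - 3t - 4.
Then g(4) = 32.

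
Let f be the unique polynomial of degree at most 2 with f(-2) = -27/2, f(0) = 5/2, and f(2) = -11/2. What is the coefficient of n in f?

2

Write f(n) = an^2 + bn + c. Substituting each data point gives a linear system:
  4a - 2b + c = -27/2
  c = 5/2
  4a + 2b + c = -11/2
Solving the system yields a = -3, b = 2, c = 5/2.
So f(n) = -3n² + 2n + 5/2.
The coefficient of n is 2.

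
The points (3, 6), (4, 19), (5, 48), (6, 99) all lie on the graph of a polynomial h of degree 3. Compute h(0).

3

Forward differences of the values at u = 3, 4, 5, 6:
  h  : 6  19  48  99
  Δ  : 13  29  51
  Δ^2: 16  22
  Δ^3: 6
The third differences are constant, confirming degree 3.
Interpolating (Newton forward form) and evaluating at u = 0 gives h(0) = 3.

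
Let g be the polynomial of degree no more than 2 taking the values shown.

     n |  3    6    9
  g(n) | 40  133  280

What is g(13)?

560

Using the Lagrange interpolation formula with nodes 3, 6, 9:
  L_0(n) = (n - 6)(n - 9) / 18
  L_1(n) = (n - 3)(n - 9) / -9
  L_2(n) = (n - 3)(n - 6) / 18
Then g(n) = 40·L_0(n) + 133·L_1(n) + 280·L_2(n).
Expanding and collecting terms gives g(n) = 3n^2 + 4n + 1.
Evaluating at n = 13: g(13) = 560.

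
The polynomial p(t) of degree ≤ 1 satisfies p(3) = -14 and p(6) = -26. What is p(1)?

-6

Write p(t) = at + b. Substituting each data point gives a linear system:
  3a + b = -14
  6a + b = -26
Solving the system yields a = -4, b = -2.
So p(t) = -4t - 2.
Then p(1) = -6.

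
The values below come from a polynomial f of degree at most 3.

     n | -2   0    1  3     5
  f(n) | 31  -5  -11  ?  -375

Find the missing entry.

-89

The 4 known points determine the degree-3 polynomial uniquely.
Write f(n) = an^3 + bn^2 + cn + d. Substituting each data point gives a linear system:
  -8a + 4b - 2c + d = 31
  d = -5
  a + b + c + d = -11
  125a + 25b + 5c + d = -375
Solving the system yields a = -3, b = 1, c = -4, d = -5.
So f(n) = -3n^3 + n^2 - 4n - 5.
Then f(3) = -89.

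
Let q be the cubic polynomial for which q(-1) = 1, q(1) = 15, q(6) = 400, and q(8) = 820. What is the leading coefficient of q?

Write q(u) = au^3 + bu^2 + cu + d. Substituting each data point gives a linear system:
  -a + b - c + d = 1
  a + b + c + d = 15
  216a + 36b + 6c + d = 400
  512a + 64b + 8c + d = 820
Solving the system yields a = 1, b = 4, c = 6, d = 4.
So q(u) = u³ + 4u² + 6u + 4.
The leading coefficient is 1.

1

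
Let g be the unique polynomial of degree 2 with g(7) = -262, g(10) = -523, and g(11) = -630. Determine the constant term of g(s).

-3

Write g(s) = as^2 + bs + c. Substituting each data point gives a linear system:
  49a + 7b + c = -262
  100a + 10b + c = -523
  121a + 11b + c = -630
Solving the system yields a = -5, b = -2, c = -3.
So g(s) = -5s² - 2s - 3.
The constant term is -3.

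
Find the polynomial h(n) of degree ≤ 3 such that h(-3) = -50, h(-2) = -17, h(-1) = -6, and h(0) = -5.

Write h(n) = an^3 + bn^2 + cn + d. Substituting each data point gives a linear system:
  -27a + 9b - 3c + d = -50
  -8a + 4b - 2c + d = -17
  -a + b - c + d = -6
  d = -5
Solving the system yields a = 2, b = 1, c = 0, d = -5.
So h(n) = 2n³ + n² - 5.
Check: h(-1) = -6. ✓

h(n) = 2n^3 + n^2 - 5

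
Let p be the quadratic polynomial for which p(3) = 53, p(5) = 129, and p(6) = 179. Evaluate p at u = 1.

Using the Lagrange interpolation formula with nodes 3, 5, 6:
  L_0(u) = (u - 5)(u - 6) / 6
  L_1(u) = (u - 3)(u - 6) / -2
  L_2(u) = (u - 3)(u - 5) / 3
Then p(u) = 53·L_0(u) + 129·L_1(u) + 179·L_2(u).
Expanding and collecting terms gives p(u) = 4u^2 + 6u - 1.
Evaluating at u = 1: p(1) = 9.

9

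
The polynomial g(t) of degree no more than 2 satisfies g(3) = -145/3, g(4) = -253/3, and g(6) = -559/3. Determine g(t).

g(t) = -5t^2 - t - 1/3

Write g(t) = at^2 + bt + c. Substituting each data point gives a linear system:
  9a + 3b + c = -145/3
  16a + 4b + c = -253/3
  36a + 6b + c = -559/3
Solving the system yields a = -5, b = -1, c = -1/3.
So g(t) = -5t^2 - t - 1/3.
Check: g(6) = -559/3. ✓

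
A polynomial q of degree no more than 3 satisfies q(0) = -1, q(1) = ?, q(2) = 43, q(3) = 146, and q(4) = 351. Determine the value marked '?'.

The 4 known points determine the degree-3 polynomial uniquely.
Write q(u) = au^3 + bu^2 + cu + d. Substituting each data point gives a linear system:
  d = -1
  8a + 4b + 2c + d = 43
  27a + 9b + 3c + d = 146
  64a + 16b + 4c + d = 351
Solving the system yields a = 6, b = -3, c = 4, d = -1.
So q(u) = 6u^3 - 3u^2 + 4u - 1.
Then q(1) = 6.

6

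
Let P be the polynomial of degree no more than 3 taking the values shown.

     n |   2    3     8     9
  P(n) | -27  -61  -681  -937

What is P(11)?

-1629

Using the Lagrange interpolation formula with nodes 2, 3, 8, 9:
  L_0(n) = (n - 3)(n - 8)(n - 9) / -42
  L_1(n) = (n - 2)(n - 8)(n - 9) / 30
  L_2(n) = (n - 2)(n - 3)(n - 9) / -30
  L_3(n) = (n - 2)(n - 3)(n - 8) / 42
Then P(n) = -27·L_0(n) - 61·L_1(n) - 681·L_2(n) - 937·L_3(n).
Expanding and collecting terms gives P(n) = -n^3 - 2n^2 - 5n - 1.
Evaluating at n = 11: P(11) = -1629.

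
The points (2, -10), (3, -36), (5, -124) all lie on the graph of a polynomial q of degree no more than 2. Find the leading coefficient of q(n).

Write q(n) = an^2 + bn + c. Substituting each data point gives a linear system:
  4a + 2b + c = -10
  9a + 3b + c = -36
  25a + 5b + c = -124
Solving the system yields a = -6, b = 4, c = 6.
So q(n) = -6n^2 + 4n + 6.
The leading coefficient is -6.

-6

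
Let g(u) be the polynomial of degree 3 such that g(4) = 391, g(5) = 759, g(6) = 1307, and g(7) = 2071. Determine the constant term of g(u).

-1

Write g(u) = au^3 + bu^2 + cu + d. Substituting each data point gives a linear system:
  64a + 16b + 4c + d = 391
  125a + 25b + 5c + d = 759
  216a + 36b + 6c + d = 1307
  343a + 49b + 7c + d = 2071
Solving the system yields a = 6, b = 0, c = 2, d = -1.
So g(u) = 6u³ + 2u - 1.
The constant term is -1.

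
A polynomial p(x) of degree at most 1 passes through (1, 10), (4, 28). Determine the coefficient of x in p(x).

Write p(x) = ax + b. Substituting each data point gives a linear system:
  a + b = 10
  4a + b = 28
Solving the system yields a = 6, b = 4.
So p(x) = 6x + 4.
The leading coefficient is 6.

6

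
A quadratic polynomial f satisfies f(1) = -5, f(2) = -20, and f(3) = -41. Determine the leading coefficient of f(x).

-3

Write f(x) = ax^2 + bx + c. Substituting each data point gives a linear system:
  a + b + c = -5
  4a + 2b + c = -20
  9a + 3b + c = -41
Solving the system yields a = -3, b = -6, c = 4.
So f(x) = -3x^2 - 6x + 4.
The leading coefficient is -3.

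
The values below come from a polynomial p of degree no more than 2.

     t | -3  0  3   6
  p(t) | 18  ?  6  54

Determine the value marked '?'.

The 3 known points determine the degree-2 polynomial uniquely.
Write p(t) = at^2 + bt + c. Substituting each data point gives a linear system:
  9a - 3b + c = 18
  9a + 3b + c = 6
  36a + 6b + c = 54
Solving the system yields a = 2, b = -2, c = -6.
So p(t) = 2t^2 - 2t - 6.
Then p(0) = -6.

-6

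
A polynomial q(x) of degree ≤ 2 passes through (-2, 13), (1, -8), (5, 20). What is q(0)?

-5

Using the Lagrange interpolation formula with nodes -2, 1, 5:
  L_0(x) = (x - 1)(x - 5) / 21
  L_1(x) = (x + 2)(x - 5) / -12
  L_2(x) = (x + 2)(x - 1) / 28
Then q(x) = 13·L_0(x) - 8·L_1(x) + 20·L_2(x).
Expanding and collecting terms gives q(x) = 2x² - 5x - 5.
Evaluating at x = 0: q(0) = -5.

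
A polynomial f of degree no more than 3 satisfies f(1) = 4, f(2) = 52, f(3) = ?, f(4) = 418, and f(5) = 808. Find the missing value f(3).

The 4 known points determine the degree-3 polynomial uniquely.
Write f(u) = au^3 + bu^2 + cu + d. Substituting each data point gives a linear system:
  a + b + c + d = 4
  8a + 4b + 2c + d = 52
  64a + 16b + 4c + d = 418
  125a + 25b + 5c + d = 808
Solving the system yields a = 6, b = 3, c = -3, d = -2.
So f(u) = 6u^3 + 3u^2 - 3u - 2.
Then f(3) = 178.

178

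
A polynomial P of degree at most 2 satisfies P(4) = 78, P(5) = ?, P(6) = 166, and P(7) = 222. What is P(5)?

118

On equispaced nodes a degree-2 polynomial has vanishing third forward difference, so
  - P(4) + 3·P(5) - 3·P(6) + P(7) = 0.
Substituting the known values and solving for P(5):
  3·P(5) = 354
  P(5) = 118.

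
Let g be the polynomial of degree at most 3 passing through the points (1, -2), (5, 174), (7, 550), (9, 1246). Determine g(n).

Write g(n) = an^3 + bn^2 + cn + d. Substituting each data point gives a linear system:
  a + b + c + d = -2
  125a + 25b + 5c + d = 174
  343a + 49b + 7c + d = 550
  729a + 81b + 9c + d = 1246
Solving the system yields a = 2, b = -2, c = -6, d = 4.
So g(n) = 2n^3 - 2n^2 - 6n + 4.
Check: g(7) = 550. ✓

g(n) = 2n^3 - 2n^2 - 6n + 4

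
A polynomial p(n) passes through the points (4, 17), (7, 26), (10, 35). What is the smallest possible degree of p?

1

Divided differences on the nodes 4, 7, 10:
  order 0: 17  26  35
  order 1: 3  3
  order 2: 0
The order-1 divided differences are all 3 (nonzero) and every higher order vanishes, so the data lies on a polynomial of degree exactly 1.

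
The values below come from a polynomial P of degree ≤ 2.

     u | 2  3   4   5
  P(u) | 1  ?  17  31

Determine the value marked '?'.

7

On equispaced nodes a degree-2 polynomial has vanishing third forward difference, so
  - P(2) + 3·P(3) - 3·P(4) + P(5) = 0.
Substituting the known values and solving for P(3):
  3·P(3) = 21
  P(3) = 7.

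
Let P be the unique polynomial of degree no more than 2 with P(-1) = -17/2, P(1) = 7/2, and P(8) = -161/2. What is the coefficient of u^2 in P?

Write P(u) = au^2 + bu + c. Substituting each data point gives a linear system:
  a - b + c = -17/2
  a + b + c = 7/2
  64a + 8b + c = -161/2
Solving the system yields a = -2, b = 6, c = -1/2.
So P(u) = -2u^2 + 6u - 1/2.
The leading coefficient is -2.

-2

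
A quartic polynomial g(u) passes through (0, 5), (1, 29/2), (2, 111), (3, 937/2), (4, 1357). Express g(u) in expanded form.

Write g(u) = au^4 + bu^3 + cu^2 + du + e. Substituting each data point gives a linear system:
  e = 5
  a + b + c + d + e = 29/2
  16a + 8b + 4c + 2d + e = 111
  81a + 27b + 9c + 3d + e = 937/2
  256a + 64b + 16c + 4d + e = 1357
Solving the system yields a = 4, b = 5, c = 1/2, d = 0, e = 5.
So g(u) = 4u⁴ + 5u³ + (1/2)u² + 5.
Check: g(0) = 5. ✓

g(u) = 4u^4 + 5u^3 + (1/2)u^2 + 5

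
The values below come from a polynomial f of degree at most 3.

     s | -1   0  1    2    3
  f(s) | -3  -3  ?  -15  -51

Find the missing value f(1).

-3

The 4 known points determine the degree-3 polynomial uniquely.
Write f(s) = as^3 + bs^2 + cs + d. Substituting each data point gives a linear system:
  -a + b - c + d = -3
  d = -3
  8a + 4b + 2c + d = -15
  27a + 9b + 3c + d = -51
Solving the system yields a = -2, b = 0, c = 2, d = -3.
So f(s) = -2s^3 + 2s - 3.
Then f(1) = -3.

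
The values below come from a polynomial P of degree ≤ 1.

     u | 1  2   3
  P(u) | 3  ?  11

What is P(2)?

On equispaced nodes a degree-1 polynomial has vanishing second forward difference, so
  P(1) - 2·P(2) + P(3) = 0.
Substituting the known values and solving for P(2):
  -2·P(2) = -14
  P(2) = 7.

7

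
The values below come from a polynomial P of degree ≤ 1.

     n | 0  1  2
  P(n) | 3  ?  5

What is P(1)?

The 2 known points determine the degree-1 polynomial uniquely.
Write P(n) = an + b. Substituting each data point gives a linear system:
  b = 3
  2a + b = 5
Solving the system yields a = 1, b = 3.
So P(n) = n + 3.
Then P(1) = 4.

4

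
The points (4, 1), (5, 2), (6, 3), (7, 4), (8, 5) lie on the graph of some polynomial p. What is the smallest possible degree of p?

1

Forward differences of the values at x = 4, 5, 6, 7, 8:
  p  : 1  2  3  4  5
  Δ  : 1  1  1  1
  Δ^2: 0  0  0
  Δ^3: 0  0
  Δ^4: 0
The first differences are constant (1) and nonzero, while all higher differences vanish, so the minimal degree is 1.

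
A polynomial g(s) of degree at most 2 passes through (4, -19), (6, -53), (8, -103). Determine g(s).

Write g(s) = as^2 + bs + c. Substituting each data point gives a linear system:
  16a + 4b + c = -19
  36a + 6b + c = -53
  64a + 8b + c = -103
Solving the system yields a = -2, b = 3, c = 1.
So g(s) = -2s² + 3s + 1.
Check: g(8) = -103. ✓

g(s) = -2s^2 + 3s + 1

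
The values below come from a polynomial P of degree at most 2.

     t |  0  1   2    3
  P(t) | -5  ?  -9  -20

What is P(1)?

On equispaced nodes a degree-2 polynomial has vanishing third forward difference, so
  - P(0) + 3·P(1) - 3·P(2) + P(3) = 0.
Substituting the known values and solving for P(1):
  3·P(1) = -12
  P(1) = -4.

-4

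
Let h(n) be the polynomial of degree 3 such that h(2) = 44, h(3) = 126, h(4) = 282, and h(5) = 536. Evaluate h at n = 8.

2126

Using the Lagrange interpolation formula with nodes 2, 3, 4, 5:
  L_0(n) = (n - 3)(n - 4)(n - 5) / -6
  L_1(n) = (n - 2)(n - 4)(n - 5) / 2
  L_2(n) = (n - 2)(n - 3)(n - 5) / -2
  L_3(n) = (n - 2)(n - 3)(n - 4) / 6
Then h(n) = 44·L_0(n) + 126·L_1(n) + 282·L_2(n) + 536·L_3(n).
Expanding and collecting terms gives h(n) = 4n^3 + n^2 + n + 6.
Evaluating at n = 8: h(8) = 2126.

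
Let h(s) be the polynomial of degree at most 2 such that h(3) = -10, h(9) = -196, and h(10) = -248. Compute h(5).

-48

Write h(s) = as^2 + bs + c. Substituting each data point gives a linear system:
  9a + 3b + c = -10
  81a + 9b + c = -196
  100a + 10b + c = -248
Solving the system yields a = -3, b = 5, c = 2.
So h(s) = -3s^2 + 5s + 2.
Then h(5) = -48.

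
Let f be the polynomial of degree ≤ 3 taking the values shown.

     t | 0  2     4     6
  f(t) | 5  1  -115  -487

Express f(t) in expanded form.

f(t) = -3t^3 + 4t^2 + 2t + 5

Write f(t) = at^3 + bt^2 + ct + d. Substituting each data point gives a linear system:
  d = 5
  8a + 4b + 2c + d = 1
  64a + 16b + 4c + d = -115
  216a + 36b + 6c + d = -487
Solving the system yields a = -3, b = 4, c = 2, d = 5.
So f(t) = -3t^3 + 4t^2 + 2t + 5.
Check: f(6) = -487. ✓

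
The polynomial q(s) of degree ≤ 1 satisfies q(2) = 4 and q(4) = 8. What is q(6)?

12

Write q(s) = as + b. Substituting each data point gives a linear system:
  2a + b = 4
  4a + b = 8
Solving the system yields a = 2, b = 0.
So q(s) = 2s.
Then q(6) = 12.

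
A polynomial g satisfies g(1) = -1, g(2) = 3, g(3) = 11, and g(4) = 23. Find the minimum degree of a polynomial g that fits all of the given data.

Forward differences of the values at n = 1, 2, 3, 4:
  g  : -1  3  11  23
  Δ  : 4  8  12
  Δ^2: 4  4
  Δ^3: 0
The second differences are constant (4) and nonzero, while all higher differences vanish, so the minimal degree is 2.

2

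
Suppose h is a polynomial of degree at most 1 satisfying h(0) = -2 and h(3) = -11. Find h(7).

-23

Using the Lagrange interpolation formula with nodes 0, 3:
  L_0(n) = (n - 3) / -3
  L_1(n) = n / 3
Then h(n) = -2·L_0(n) - 11·L_1(n).
Expanding and collecting terms gives h(n) = -3n - 2.
Evaluating at n = 7: h(7) = -23.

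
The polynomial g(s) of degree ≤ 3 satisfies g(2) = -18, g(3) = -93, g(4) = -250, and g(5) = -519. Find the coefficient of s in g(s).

Write g(s) = as^3 + bs^2 + cs + d. Substituting each data point gives a linear system:
  8a + 4b + 2c + d = -18
  27a + 9b + 3c + d = -93
  64a + 16b + 4c + d = -250
  125a + 25b + 5c + d = -519
Solving the system yields a = -5, b = 4, c = 0, d = 6.
So g(s) = -5s³ + 4s² + 6.
The coefficient of s is 0.

0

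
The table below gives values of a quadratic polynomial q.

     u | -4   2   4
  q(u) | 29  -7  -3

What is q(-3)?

Using the Lagrange interpolation formula with nodes -4, 2, 4:
  L_0(u) = (u - 2)(u - 4) / 48
  L_1(u) = (u + 4)(u - 4) / -12
  L_2(u) = (u + 4)(u - 2) / 16
Then q(u) = 29·L_0(u) - 7·L_1(u) - 3·L_2(u).
Expanding and collecting terms gives q(u) = u² - 4u - 3.
Evaluating at u = -3: q(-3) = 18.

18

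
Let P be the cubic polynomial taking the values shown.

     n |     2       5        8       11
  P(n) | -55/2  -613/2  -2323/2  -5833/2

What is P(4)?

Write P(n) = an^3 + bn^2 + cn + d. Substituting each data point gives a linear system:
  8a + 4b + 2c + d = -55/2
  125a + 25b + 5c + d = -613/2
  512a + 64b + 8c + d = -2323/2
  1331a + 121b + 11c + d = -5833/2
Solving the system yields a = -2, b = -2, c = -1, d = -3/2.
So P(n) = -2n^3 - 2n^2 - n - 3/2.
Then P(4) = -331/2.

-331/2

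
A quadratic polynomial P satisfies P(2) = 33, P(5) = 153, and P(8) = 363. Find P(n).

P(n) = 5n^2 + 5n + 3

Using the Lagrange interpolation formula with nodes 2, 5, 8:
  L_0(n) = (n - 5)(n - 8) / 18
  L_1(n) = (n - 2)(n - 8) / -9
  L_2(n) = (n - 2)(n - 5) / 18
Then P(n) = 33·L_0(n) + 153·L_1(n) + 363·L_2(n).
Expanding and collecting terms gives P(n) = 5n^2 + 5n + 3.
Check: P(2) = 33. ✓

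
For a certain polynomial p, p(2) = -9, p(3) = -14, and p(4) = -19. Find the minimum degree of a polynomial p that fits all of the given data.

1

Forward differences of the values at t = 2, 3, 4:
  p  : -9  -14  -19
  Δ  : -5  -5
  Δ^2: 0
The first differences are constant (-5) and nonzero, while all higher differences vanish, so the minimal degree is 1.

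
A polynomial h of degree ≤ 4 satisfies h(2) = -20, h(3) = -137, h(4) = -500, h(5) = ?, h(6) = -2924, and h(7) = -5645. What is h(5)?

On equispaced nodes a degree-4 polynomial has vanishing fifth forward difference, so
  - h(2) + 5·h(3) - 10·h(4) + 10·h(5) - 5·h(6) + h(7) = 0.
Substituting the known values and solving for h(5):
  10·h(5) = -13310
  h(5) = -1331.

-1331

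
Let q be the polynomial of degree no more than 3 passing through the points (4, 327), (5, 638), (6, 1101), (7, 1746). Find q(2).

Using the Lagrange interpolation formula with nodes 4, 5, 6, 7:
  L_0(t) = (t - 5)(t - 6)(t - 7) / -6
  L_1(t) = (t - 4)(t - 6)(t - 7) / 2
  L_2(t) = (t - 4)(t - 5)(t - 7) / -2
  L_3(t) = (t - 4)(t - 5)(t - 6) / 6
Then q(t) = 327·L_0(t) + 638·L_1(t) + 1101·L_2(t) + 1746·L_3(t).
Expanding and collecting terms gives q(t) = 5t³ + t² - 3t + 3.
Evaluating at t = 2: q(2) = 41.

41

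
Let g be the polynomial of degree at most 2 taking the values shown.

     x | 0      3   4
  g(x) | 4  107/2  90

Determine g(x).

Using the Lagrange interpolation formula with nodes 0, 3, 4:
  L_0(x) = (x - 3)(x - 4) / 12
  L_1(x) = x(x - 4) / -3
  L_2(x) = x(x - 3) / 4
Then g(x) = 4·L_0(x) + 107/2·L_1(x) + 90·L_2(x).
Expanding and collecting terms gives g(x) = 5x^2 + (3/2)x + 4.
Check: g(0) = 4. ✓

g(x) = 5x^2 + (3/2)x + 4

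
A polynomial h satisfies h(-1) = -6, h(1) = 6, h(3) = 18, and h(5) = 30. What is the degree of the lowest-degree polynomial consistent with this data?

1

Forward differences of the values at s = -1, 1, 3, 5:
  h  : -6  6  18  30
  Δ  : 12  12  12
  Δ^2: 0  0
  Δ^3: 0
The first differences are constant (12) and nonzero, while all higher differences vanish, so the minimal degree is 1.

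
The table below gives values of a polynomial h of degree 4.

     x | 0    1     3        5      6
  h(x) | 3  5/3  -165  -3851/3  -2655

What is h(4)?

Write h(x) = ax^4 + bx^3 + cx^2 + dx + e. Substituting each data point gives a linear system:
  e = 3
  a + b + c + d + e = 5/3
  81a + 27b + 9c + 3d + e = -165
  625a + 125b + 25c + 5d + e = -3851/3
  1296a + 216b + 36c + 6d + e = -2655
Solving the system yields a = -2, b = -1/3, c = 0, d = 1, e = 3.
So h(x) = -2x^4 - (1/3)x^3 + x + 3.
Then h(4) = -1579/3.

-1579/3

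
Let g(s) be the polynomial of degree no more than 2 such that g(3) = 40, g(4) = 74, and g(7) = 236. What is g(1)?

Write g(s) = as^2 + bs + c. Substituting each data point gives a linear system:
  9a + 3b + c = 40
  16a + 4b + c = 74
  49a + 7b + c = 236
Solving the system yields a = 5, b = -1, c = -2.
So g(s) = 5s^2 - s - 2.
Then g(1) = 2.

2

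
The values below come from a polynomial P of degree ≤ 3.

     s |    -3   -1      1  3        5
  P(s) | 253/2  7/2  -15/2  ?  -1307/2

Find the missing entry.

-293/2

On equispaced nodes a degree-3 polynomial has vanishing fourth forward difference, so
  P(-3) - 4·P(-1) + 6·P(1) - 4·P(3) + P(5) = 0.
Substituting the known values and solving for P(3):
  -4·P(3) = 586
  P(3) = -293/2.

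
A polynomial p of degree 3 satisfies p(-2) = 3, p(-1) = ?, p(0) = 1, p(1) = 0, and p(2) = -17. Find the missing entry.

On equispaced nodes a degree-3 polynomial has vanishing fourth forward difference, so
  p(-2) - 4·p(-1) + 6·p(0) - 4·p(1) + p(2) = 0.
Substituting the known values and solving for p(-1):
  -4·p(-1) = 8
  p(-1) = -2.

-2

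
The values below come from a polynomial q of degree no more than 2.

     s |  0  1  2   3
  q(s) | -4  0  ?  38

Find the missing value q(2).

The 3 known points determine the degree-2 polynomial uniquely.
Write q(s) = as^2 + bs + c. Substituting each data point gives a linear system:
  c = -4
  a + b + c = 0
  9a + 3b + c = 38
Solving the system yields a = 5, b = -1, c = -4.
So q(s) = 5s² - s - 4.
Then q(2) = 14.

14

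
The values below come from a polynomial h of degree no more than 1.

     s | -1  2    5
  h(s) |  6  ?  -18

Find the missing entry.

-6

On equispaced nodes a degree-1 polynomial has vanishing second forward difference, so
  h(-1) - 2·h(2) + h(5) = 0.
Substituting the known values and solving for h(2):
  -2·h(2) = 12
  h(2) = -6.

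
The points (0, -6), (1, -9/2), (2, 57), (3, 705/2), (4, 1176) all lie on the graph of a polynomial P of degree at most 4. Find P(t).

P(t) = 5t^4 - t^3 - 2t^2 - (1/2)t - 6

Write P(t) = at^4 + bt^3 + ct^2 + dt + e. Substituting each data point gives a linear system:
  e = -6
  a + b + c + d + e = -9/2
  16a + 8b + 4c + 2d + e = 57
  81a + 27b + 9c + 3d + e = 705/2
  256a + 64b + 16c + 4d + e = 1176
Solving the system yields a = 5, b = -1, c = -2, d = -1/2, e = -6.
So P(t) = 5t^4 - t^3 - 2t^2 - (1/2)t - 6.
Check: P(0) = -6. ✓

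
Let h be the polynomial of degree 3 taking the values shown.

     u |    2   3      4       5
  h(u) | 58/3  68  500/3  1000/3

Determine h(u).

Write h(u) = au^3 + bu^2 + cu + d. Substituting each data point gives a linear system:
  8a + 4b + 2c + d = 58/3
  27a + 9b + 3c + d = 68
  64a + 16b + 4c + d = 500/3
  125a + 25b + 5c + d = 1000/3
Solving the system yields a = 3, b = -2, c = 5/3, d = 0.
So h(u) = 3u^3 - 2u^2 + (5/3)u.
Check: h(3) = 68. ✓

h(u) = 3u^3 - 2u^2 + (5/3)u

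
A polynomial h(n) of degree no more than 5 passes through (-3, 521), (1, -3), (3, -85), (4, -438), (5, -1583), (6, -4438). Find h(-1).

Using the Lagrange interpolation formula with nodes -3, 1, 3, 4, 5, 6:
  L_0(n) = (n - 1)(n - 3)(n - 4)(n - 5)(n - 6) / -12096
  L_1(n) = (n + 3)(n - 3)(n - 4)(n - 5)(n - 6) / 480
  L_2(n) = (n + 3)(n - 1)(n - 4)(n - 5)(n - 6) / -72
  L_3(n) = (n + 3)(n - 1)(n - 3)(n - 5)(n - 6) / 42
  L_4(n) = (n + 3)(n - 1)(n - 3)(n - 4)(n - 6) / -64
  L_5(n) = (n + 3)(n - 1)(n - 3)(n - 4)(n - 5) / 270
Then h(n) = 521·L_0(n) - 3·L_1(n) - 85·L_2(n) - 438·L_3(n) - 1583·L_4(n) - 4438·L_5(n).
Expanding and collecting terms gives h(n) = -n⁵ + 3n⁴ - 2n³ - 3n² - 2n + 2.
Evaluating at n = -1: h(-1) = 7.

7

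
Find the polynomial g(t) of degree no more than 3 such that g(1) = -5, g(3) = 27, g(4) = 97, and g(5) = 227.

Using the Lagrange interpolation formula with nodes 1, 3, 4, 5:
  L_0(t) = (t - 3)(t - 4)(t - 5) / -24
  L_1(t) = (t - 1)(t - 4)(t - 5) / 4
  L_2(t) = (t - 1)(t - 3)(t - 5) / -3
  L_3(t) = (t - 1)(t - 3)(t - 4) / 8
Then g(t) = -5·L_0(t) + 27·L_1(t) + 97·L_2(t) + 227·L_3(t).
Expanding and collecting terms gives g(t) = 3t³ - 6t² + t - 3.
Check: g(5) = 227. ✓

g(t) = 3t^3 - 6t^2 + t - 3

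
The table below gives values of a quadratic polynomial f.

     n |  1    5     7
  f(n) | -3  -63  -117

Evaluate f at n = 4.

Using the Lagrange interpolation formula with nodes 1, 5, 7:
  L_0(n) = (n - 5)(n - 7) / 24
  L_1(n) = (n - 1)(n - 7) / -8
  L_2(n) = (n - 1)(n - 5) / 12
Then f(n) = -3·L_0(n) - 63·L_1(n) - 117·L_2(n).
Expanding and collecting terms gives f(n) = -2n^2 - 3n + 2.
Evaluating at n = 4: f(4) = -42.

-42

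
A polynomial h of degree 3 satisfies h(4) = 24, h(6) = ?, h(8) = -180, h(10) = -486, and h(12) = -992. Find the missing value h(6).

-26

The 4 known points determine the degree-3 polynomial uniquely.
Write h(n) = an^3 + bn^2 + cn + d. Substituting each data point gives a linear system:
  64a + 16b + 4c + d = 24
  512a + 64b + 8c + d = -180
  1000a + 100b + 10c + d = -486
  1728a + 144b + 12c + d = -992
Solving the system yields a = -1, b = 5, c = 1, d = 4.
So h(n) = -n³ + 5n² + n + 4.
Then h(6) = -26.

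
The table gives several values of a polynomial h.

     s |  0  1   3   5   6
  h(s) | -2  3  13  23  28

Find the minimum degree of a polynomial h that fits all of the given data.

Divided differences on the nodes 0, 1, 3, 5, 6:
  order 0: -2  3  13  23  28
  order 1: 5  5  5  5
  order 2: 0  0  0
  order 3: 0  0
  order 4: 0
The order-1 divided differences are all 5 (nonzero) and every higher order vanishes, so the data lies on a polynomial of degree exactly 1.

1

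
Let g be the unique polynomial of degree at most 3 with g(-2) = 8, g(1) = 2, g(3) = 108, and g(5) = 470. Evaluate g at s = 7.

1232

Write g(s) = as^3 + bs^2 + cs + d. Substituting each data point gives a linear system:
  -8a + 4b - 2c + d = 8
  a + b + c + d = 2
  27a + 9b + 3c + d = 108
  125a + 25b + 5c + d = 470
Solving the system yields a = 3, b = 5, c = -6, d = 0.
So g(s) = 3s³ + 5s² - 6s.
Then g(7) = 1232.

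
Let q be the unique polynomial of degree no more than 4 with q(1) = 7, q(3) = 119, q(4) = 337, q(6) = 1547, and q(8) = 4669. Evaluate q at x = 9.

7367

Using the Lagrange interpolation formula with nodes 1, 3, 4, 6, 8:
  L_0(x) = (x - 3)(x - 4)(x - 6)(x - 8) / 210
  L_1(x) = (x - 1)(x - 4)(x - 6)(x - 8) / -30
  L_2(x) = (x - 1)(x - 3)(x - 6)(x - 8) / 24
  L_3(x) = (x - 1)(x - 3)(x - 4)(x - 8) / -60
  L_4(x) = (x - 1)(x - 3)(x - 4)(x - 6) / 280
Then q(x) = 7·L_0(x) + 119·L_1(x) + 337·L_2(x) + 1547·L_3(x) + 4669·L_4(x).
Expanding and collecting terms gives q(x) = x^4 + x^3 + x^2 - x + 5.
Evaluating at x = 9: q(9) = 7367.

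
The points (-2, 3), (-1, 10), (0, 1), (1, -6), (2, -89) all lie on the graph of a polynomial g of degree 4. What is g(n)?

Write g(n) = an^4 + bn^3 + cn^2 + dn + e. Substituting each data point gives a linear system:
  16a - 8b + 4c - 2d + e = 3
  a - b + c - d + e = 10
  e = 1
  a + b + c + d + e = -6
  16a + 8b + 4c + 2d + e = -89
Solving the system yields a = -4, b = -5, c = 5, d = -3, e = 1.
So g(n) = -4n^4 - 5n^3 + 5n^2 - 3n + 1.
Check: g(0) = 1. ✓

g(n) = -4n^4 - 5n^3 + 5n^2 - 3n + 1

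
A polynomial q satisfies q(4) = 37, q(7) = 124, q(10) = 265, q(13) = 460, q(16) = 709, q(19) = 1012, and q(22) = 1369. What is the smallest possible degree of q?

2

Forward differences of the values at s = 4, 7, 10, 13, 16, 19, 22:
  q  : 37  124  265  460  709  1012  1369
  Δ  : 87  141  195  249  303  357
  Δ^2: 54  54  54  54  54
  Δ^3: 0  0  0  0
  Δ^4: 0  0  0
  Δ^5: 0  0
  Δ^6: 0
The second differences are constant (54) and nonzero, while all higher differences vanish, so the minimal degree is 2.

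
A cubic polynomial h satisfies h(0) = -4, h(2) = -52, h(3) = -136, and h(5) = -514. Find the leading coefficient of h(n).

Write h(n) = an^3 + bn^2 + cn + d. Substituting each data point gives a linear system:
  d = -4
  8a + 4b + 2c + d = -52
  27a + 9b + 3c + d = -136
  125a + 25b + 5c + d = -514
Solving the system yields a = -3, b = -5, c = -2, d = -4.
So h(n) = -3n^3 - 5n^2 - 2n - 4.
The leading coefficient is -3.

-3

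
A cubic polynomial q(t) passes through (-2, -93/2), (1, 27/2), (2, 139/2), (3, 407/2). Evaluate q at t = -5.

-1401/2

Using the Lagrange interpolation formula with nodes -2, 1, 2, 3:
  L_0(t) = (t - 1)(t - 2)(t - 3) / -60
  L_1(t) = (t + 2)(t - 2)(t - 3) / 6
  L_2(t) = (t + 2)(t - 1)(t - 3) / -4
  L_3(t) = (t + 2)(t - 1)(t - 2) / 10
Then q(t) = -93/2·L_0(t) + 27/2·L_1(t) + 139/2·L_2(t) + 407/2·L_3(t).
Expanding and collecting terms gives q(t) = 6t^3 + 3t^2 + 5t - 1/2.
Evaluating at t = -5: q(-5) = -1401/2.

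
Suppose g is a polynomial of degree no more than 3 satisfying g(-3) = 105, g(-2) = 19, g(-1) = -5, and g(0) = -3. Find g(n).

Write g(n) = an^3 + bn^2 + cn + d. Substituting each data point gives a linear system:
  -27a + 9b - 3c + d = 105
  -8a + 4b - 2c + d = 19
  -a + b - c + d = -5
  d = -3
Solving the system yields a = -6, b = -5, c = 3, d = -3.
So g(n) = -6n^3 - 5n^2 + 3n - 3.
Check: g(-1) = -5. ✓

g(n) = -6n^3 - 5n^2 + 3n - 3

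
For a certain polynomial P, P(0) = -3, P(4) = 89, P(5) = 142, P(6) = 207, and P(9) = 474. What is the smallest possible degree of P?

Divided differences on the nodes 0, 4, 5, 6, 9:
  order 0: -3  89  142  207  474
  order 1: 23  53  65  89
  order 2: 6  6  6
  order 3: 0  0
  order 4: 0
The order-2 divided differences are all 6 (nonzero) and every higher order vanishes, so the data lies on a polynomial of degree exactly 2.

2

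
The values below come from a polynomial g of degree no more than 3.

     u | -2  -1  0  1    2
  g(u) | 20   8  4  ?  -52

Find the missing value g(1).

-10

On equispaced nodes a degree-3 polynomial has vanishing fourth forward difference, so
  g(-2) - 4·g(-1) + 6·g(0) - 4·g(1) + g(2) = 0.
Substituting the known values and solving for g(1):
  -4·g(1) = 40
  g(1) = -10.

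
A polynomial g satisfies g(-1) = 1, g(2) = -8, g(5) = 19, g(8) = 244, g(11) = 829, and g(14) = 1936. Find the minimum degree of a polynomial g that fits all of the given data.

Forward differences of the values at s = -1, 2, 5, 8, 11, 14:
  g  : 1  -8  19  244  829  1936
  Δ  : -9  27  225  585  1107
  Δ^2: 36  198  360  522
  Δ^3: 162  162  162
  Δ^4: 0  0
  Δ^5: 0
The third differences are constant (162) and nonzero, while all higher differences vanish, so the minimal degree is 3.

3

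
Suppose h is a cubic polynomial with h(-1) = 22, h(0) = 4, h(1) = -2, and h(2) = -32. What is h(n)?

h(n) = -6n^3 + 6n^2 - 6n + 4

Using the Lagrange interpolation formula with nodes -1, 0, 1, 2:
  L_0(n) = n(n - 1)(n - 2) / -6
  L_1(n) = (n + 1)(n - 1)(n - 2) / 2
  L_2(n) = (n + 1)n(n - 2) / -2
  L_3(n) = (n + 1)n(n - 1) / 6
Then h(n) = 22·L_0(n) + 4·L_1(n) - 2·L_2(n) - 32·L_3(n).
Expanding and collecting terms gives h(n) = -6n³ + 6n² - 6n + 4.
Check: h(1) = -2. ✓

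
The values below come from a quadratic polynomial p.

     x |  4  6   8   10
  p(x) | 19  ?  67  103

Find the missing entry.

39

On equispaced nodes a degree-2 polynomial has vanishing third forward difference, so
  - p(4) + 3·p(6) - 3·p(8) + p(10) = 0.
Substituting the known values and solving for p(6):
  3·p(6) = 117
  p(6) = 39.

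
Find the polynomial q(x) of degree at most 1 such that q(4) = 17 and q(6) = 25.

q(x) = 4x + 1

Write q(x) = ax + b. Substituting each data point gives a linear system:
  4a + b = 17
  6a + b = 25
Solving the system yields a = 4, b = 1.
So q(x) = 4x + 1.
Check: q(6) = 25. ✓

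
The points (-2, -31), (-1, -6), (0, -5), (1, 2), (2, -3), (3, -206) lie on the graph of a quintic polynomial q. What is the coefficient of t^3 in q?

Write q(t) = at^5 + bt^4 + ct^3 + dt^2 + et + k. Substituting each data point gives a linear system:
  -32a + 16b - 8c + 4d - 2e + k = -31
  -a + b - c + d - e + k = -6
  k = -5
  a + b + c + d + e + k = 2
  32a + 16b + 8c + 4d + 2e + k = -3
  243a + 81b + 27c + 9d + 3e + k = -206
Solving the system yields a = -1, b = -2, c = 6, d = 5, e = -1, k = -5.
So q(t) = -t^5 - 2t^4 + 6t^3 + 5t^2 - t - 5.
The coefficient of t^3 is 6.

6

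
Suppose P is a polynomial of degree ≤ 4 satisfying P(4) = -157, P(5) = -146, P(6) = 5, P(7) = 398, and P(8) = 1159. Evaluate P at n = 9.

Write P(n) = an^4 + bn^3 + cn^2 + dn + e. Substituting each data point gives a linear system:
  256a + 64b + 16c + 4d + e = -157
  625a + 125b + 25c + 5d + e = -146
  1296a + 216b + 36c + 6d + e = 5
  2401a + 343b + 49c + 7d + e = 398
  4096a + 512b + 64c + 8d + e = 1159
Solving the system yields a = 1, b = -5, c = -6, d = 1, e = -1.
So P(n) = n^4 - 5n^3 - 6n^2 + n - 1.
Then P(9) = 2438.

2438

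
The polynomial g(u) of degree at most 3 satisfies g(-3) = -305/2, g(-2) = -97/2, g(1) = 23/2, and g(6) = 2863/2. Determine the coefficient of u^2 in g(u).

Write g(u) = au^3 + bu^2 + cu + d. Substituting each data point gives a linear system:
  -27a + 9b - 3c + d = -305/2
  -8a + 4b - 2c + d = -97/2
  a + b + c + d = 23/2
  216a + 36b + 6c + d = 2863/2
Solving the system yields a = 6, b = 3, c = 5, d = -5/2.
So g(u) = 6u³ + 3u² + 5u - 5/2.
The coefficient of u^2 is 3.

3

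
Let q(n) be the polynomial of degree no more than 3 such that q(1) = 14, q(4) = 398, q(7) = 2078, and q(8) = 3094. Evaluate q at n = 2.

58

Using the Lagrange interpolation formula with nodes 1, 4, 7, 8:
  L_0(n) = (n - 4)(n - 7)(n - 8) / -126
  L_1(n) = (n - 1)(n - 7)(n - 8) / 36
  L_2(n) = (n - 1)(n - 4)(n - 8) / -18
  L_3(n) = (n - 1)(n - 4)(n - 7) / 28
Then q(n) = 14·L_0(n) + 398·L_1(n) + 2078·L_2(n) + 3094·L_3(n).
Expanding and collecting terms gives q(n) = 6n^3 + 2n + 6.
Evaluating at n = 2: q(2) = 58.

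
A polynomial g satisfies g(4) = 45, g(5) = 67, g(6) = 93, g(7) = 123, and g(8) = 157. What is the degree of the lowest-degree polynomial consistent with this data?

2

Forward differences of the values at s = 4, 5, 6, 7, 8:
  g  : 45  67  93  123  157
  Δ  : 22  26  30  34
  Δ^2: 4  4  4
  Δ^3: 0  0
  Δ^4: 0
The second differences are constant (4) and nonzero, while all higher differences vanish, so the minimal degree is 2.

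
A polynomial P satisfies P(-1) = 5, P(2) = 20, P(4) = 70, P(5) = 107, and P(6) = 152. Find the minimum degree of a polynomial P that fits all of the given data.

2

Divided differences on the nodes -1, 2, 4, 5, 6:
  order 0: 5  20  70  107  152
  order 1: 5  25  37  45
  order 2: 4  4  4
  order 3: 0  0
  order 4: 0
The order-2 divided differences are all 4 (nonzero) and every higher order vanishes, so the data lies on a polynomial of degree exactly 2.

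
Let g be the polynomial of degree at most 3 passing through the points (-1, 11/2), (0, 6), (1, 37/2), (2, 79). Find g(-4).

-284

Forward differences of the values at t = -1, 0, 1, 2:
  g  : 11/2  6  37/2  79
  Δ  : 1/2  25/2  121/2
  Δ^2: 12  48
  Δ^3: 36
The third differences are constant, confirming degree 3.
Interpolating (Newton forward form) and evaluating at t = -4 gives g(-4) = -284.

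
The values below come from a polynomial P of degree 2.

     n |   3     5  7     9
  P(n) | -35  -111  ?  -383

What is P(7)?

The 3 known points determine the degree-2 polynomial uniquely.
Write P(n) = an^2 + bn + c. Substituting each data point gives a linear system:
  9a + 3b + c = -35
  25a + 5b + c = -111
  81a + 9b + c = -383
Solving the system yields a = -5, b = 2, c = 4.
So P(n) = -5n² + 2n + 4.
Then P(7) = -227.

-227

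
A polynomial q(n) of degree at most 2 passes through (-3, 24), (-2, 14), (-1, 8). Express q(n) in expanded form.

Write q(n) = an^2 + bn + c. Substituting each data point gives a linear system:
  9a - 3b + c = 24
  4a - 2b + c = 14
  a - b + c = 8
Solving the system yields a = 2, b = 0, c = 6.
So q(n) = 2n² + 6.
Check: q(-3) = 24. ✓

q(n) = 2n^2 + 6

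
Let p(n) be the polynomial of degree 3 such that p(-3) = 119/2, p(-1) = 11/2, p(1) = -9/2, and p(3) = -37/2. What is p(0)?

Forward differences of the values at n = -3, -1, 1, 3:
  p  : 119/2  11/2  -9/2  -37/2
  Δ  : -54  -10  -14
  Δ^2: 44  -4
  Δ^3: -48
The third differences are constant, confirming degree 3.
Interpolating (Newton forward form) and evaluating at n = 0 gives p(0) = -2.

-2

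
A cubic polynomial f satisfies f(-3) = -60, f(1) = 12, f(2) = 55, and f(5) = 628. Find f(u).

Write f(u) = au^3 + bu^2 + cu + d. Substituting each data point gives a linear system:
  -27a + 9b - 3c + d = -60
  a + b + c + d = 12
  8a + 4b + 2c + d = 55
  125a + 25b + 5c + d = 628
Solving the system yields a = 4, b = 5, c = 0, d = 3.
So f(u) = 4u³ + 5u² + 3.
Check: f(5) = 628. ✓

f(u) = 4u^3 + 5u^2 + 3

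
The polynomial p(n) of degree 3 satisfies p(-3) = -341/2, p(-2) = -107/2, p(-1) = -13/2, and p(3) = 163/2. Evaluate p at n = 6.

1765/2

Using the Lagrange interpolation formula with nodes -3, -2, -1, 3:
  L_0(n) = (n + 2)(n + 1)(n - 3) / -12
  L_1(n) = (n + 3)(n + 1)(n - 3) / 5
  L_2(n) = (n + 3)(n + 2)(n - 3) / -8
  L_3(n) = (n + 3)(n + 2)(n + 1) / 120
Then p(n) = -341/2·L_0(n) - 107/2·L_1(n) - 13/2·L_2(n) + 163/2·L_3(n).
Expanding and collecting terms gives p(n) = 5n³ - 5n² - 3n + 1/2.
Evaluating at n = 6: p(6) = 1765/2.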